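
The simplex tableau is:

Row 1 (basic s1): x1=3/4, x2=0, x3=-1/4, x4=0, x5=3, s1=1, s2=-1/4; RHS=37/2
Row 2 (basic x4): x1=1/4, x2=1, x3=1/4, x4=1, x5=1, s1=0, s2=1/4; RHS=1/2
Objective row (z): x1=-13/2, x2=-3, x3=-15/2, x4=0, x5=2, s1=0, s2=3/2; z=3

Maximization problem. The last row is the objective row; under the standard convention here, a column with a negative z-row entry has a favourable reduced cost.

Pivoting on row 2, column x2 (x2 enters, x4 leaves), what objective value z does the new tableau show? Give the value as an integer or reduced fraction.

Minimum ratio for x2: (1/2)/1 = 1/2.
z changes by −(z-row coeff of x2)·ratio = −(-3)·(1/2) = 3/2.
New z = 3 + (3/2) = 9/2.

9/2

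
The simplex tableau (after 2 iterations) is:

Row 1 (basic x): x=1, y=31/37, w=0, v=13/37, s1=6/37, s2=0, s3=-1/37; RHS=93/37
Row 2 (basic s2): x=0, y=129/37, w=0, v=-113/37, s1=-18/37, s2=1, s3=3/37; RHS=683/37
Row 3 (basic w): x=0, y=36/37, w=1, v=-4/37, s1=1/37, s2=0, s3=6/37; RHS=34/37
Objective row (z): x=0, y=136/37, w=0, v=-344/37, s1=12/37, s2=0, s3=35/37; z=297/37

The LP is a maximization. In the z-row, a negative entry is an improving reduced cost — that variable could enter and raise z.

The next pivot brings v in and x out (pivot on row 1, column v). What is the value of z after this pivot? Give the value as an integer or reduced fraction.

969/13

Minimum ratio for v: (93/37)/(13/37) = 93/13.
z changes by −(z-row coeff of v)·ratio = −(-344/37)·(93/13) = 31992/481.
New z = 297/37 + (31992/481) = 969/13.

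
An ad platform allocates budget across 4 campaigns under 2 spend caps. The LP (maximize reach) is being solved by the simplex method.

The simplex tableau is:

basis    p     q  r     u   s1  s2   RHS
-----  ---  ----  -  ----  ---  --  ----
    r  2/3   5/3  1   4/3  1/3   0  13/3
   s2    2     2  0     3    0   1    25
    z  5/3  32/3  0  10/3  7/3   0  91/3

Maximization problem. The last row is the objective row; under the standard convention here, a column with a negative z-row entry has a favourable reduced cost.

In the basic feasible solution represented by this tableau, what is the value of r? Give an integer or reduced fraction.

r is basic (row 1); its value is the RHS of that row: 13/3.

13/3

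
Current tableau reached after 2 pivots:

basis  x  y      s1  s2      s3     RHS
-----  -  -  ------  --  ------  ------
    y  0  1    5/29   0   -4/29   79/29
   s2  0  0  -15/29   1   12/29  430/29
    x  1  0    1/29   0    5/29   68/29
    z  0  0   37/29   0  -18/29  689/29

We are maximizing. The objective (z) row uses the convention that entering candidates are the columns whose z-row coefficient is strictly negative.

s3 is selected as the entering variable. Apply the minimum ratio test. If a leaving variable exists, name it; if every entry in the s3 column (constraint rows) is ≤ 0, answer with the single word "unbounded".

x

Ratios: row 1 (y): entry -4/29 ≤ 0, skip; row 2 (s2): (430/29)/(12/29) = 215/6; row 3 (x): (68/29)/(5/29) = 68/5.
Minimum ratio is in the x row, so x leaves.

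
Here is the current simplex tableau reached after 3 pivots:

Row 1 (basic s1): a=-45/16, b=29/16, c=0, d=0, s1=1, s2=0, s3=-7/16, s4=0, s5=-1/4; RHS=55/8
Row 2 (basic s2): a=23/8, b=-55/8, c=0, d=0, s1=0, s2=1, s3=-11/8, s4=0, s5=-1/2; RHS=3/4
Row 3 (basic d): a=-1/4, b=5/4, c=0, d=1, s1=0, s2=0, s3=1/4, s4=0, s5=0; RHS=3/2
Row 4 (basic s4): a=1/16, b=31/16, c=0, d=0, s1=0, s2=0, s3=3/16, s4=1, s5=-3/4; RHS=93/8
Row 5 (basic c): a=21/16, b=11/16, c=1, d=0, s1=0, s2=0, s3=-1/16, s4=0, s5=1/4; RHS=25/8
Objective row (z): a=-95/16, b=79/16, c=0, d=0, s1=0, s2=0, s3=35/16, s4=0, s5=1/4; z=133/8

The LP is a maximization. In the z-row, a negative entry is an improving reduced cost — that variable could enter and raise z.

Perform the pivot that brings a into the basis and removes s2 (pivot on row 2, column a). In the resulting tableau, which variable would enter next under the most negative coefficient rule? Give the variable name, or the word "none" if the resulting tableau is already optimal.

Pivot element 23/8. New z-row = old z-row − (-95/16)·(row 2/(23/8)).
Updated z-row coefficients: a: 0, b: -213/23, c: 0, d: 0, s1: 0, s2: 95/46, s3: -15/23, s4: 0, s5: -18/23.
The most negative is -213/23 in column b, so b would enter next.

b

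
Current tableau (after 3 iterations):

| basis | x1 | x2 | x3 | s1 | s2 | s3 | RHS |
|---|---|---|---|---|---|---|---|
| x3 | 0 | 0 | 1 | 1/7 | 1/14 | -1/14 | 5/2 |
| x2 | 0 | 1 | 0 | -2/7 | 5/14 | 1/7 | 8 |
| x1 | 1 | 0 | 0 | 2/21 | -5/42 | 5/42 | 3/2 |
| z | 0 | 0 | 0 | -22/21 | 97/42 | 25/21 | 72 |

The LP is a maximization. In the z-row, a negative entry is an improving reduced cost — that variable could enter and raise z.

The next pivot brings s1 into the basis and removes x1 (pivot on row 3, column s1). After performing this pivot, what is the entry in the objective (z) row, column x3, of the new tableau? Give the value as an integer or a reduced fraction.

0

Pivot element is row 3, column s1: 2/21.
Normalize row 3: new (row 3, x3) = 0/(2/21) = 0.
z-row ← z-row − (-22/21)·(new row 3): 0 − (-22/21)·0 = 0.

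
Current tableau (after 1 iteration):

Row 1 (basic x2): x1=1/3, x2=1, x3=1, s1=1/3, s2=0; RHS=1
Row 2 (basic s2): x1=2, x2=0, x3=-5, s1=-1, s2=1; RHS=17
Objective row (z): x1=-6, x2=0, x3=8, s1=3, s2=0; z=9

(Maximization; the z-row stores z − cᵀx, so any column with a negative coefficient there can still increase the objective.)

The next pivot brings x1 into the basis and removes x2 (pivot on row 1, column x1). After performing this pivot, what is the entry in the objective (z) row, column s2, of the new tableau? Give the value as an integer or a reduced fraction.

0

Pivot element is row 1, column x1: 1/3.
Normalize row 1: new (row 1, s2) = 0/(1/3) = 0.
z-row ← z-row − (-6)·(new row 1): 0 − (-6)·0 = 0.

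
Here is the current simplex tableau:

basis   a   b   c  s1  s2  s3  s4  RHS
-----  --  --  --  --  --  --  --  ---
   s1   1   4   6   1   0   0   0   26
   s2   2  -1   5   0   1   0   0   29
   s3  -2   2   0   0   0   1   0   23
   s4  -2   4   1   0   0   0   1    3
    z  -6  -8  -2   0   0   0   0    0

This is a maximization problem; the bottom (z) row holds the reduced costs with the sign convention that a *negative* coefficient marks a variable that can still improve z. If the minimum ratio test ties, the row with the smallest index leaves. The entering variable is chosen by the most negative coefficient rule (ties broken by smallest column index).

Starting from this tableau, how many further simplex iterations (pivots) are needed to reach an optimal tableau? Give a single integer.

3

pivot: b in, s4 out → z = 6
pivot: a in, s1 out → z = 248/3
pivot: s4 in, s2 out → z = 1036/9
No improving column remains; optimal.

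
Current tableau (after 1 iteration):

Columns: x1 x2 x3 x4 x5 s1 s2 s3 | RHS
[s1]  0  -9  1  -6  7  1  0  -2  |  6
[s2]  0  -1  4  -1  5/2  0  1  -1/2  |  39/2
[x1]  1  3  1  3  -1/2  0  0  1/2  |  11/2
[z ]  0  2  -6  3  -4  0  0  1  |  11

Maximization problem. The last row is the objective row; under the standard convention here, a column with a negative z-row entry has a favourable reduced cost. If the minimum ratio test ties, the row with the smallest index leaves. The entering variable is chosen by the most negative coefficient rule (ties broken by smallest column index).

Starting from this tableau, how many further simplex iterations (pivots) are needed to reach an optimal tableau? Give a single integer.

pivot: x3 in, s2 out → z = 161/4
pivot: x5 in, s1 out → z = 685/17
No improving column remains; optimal.

2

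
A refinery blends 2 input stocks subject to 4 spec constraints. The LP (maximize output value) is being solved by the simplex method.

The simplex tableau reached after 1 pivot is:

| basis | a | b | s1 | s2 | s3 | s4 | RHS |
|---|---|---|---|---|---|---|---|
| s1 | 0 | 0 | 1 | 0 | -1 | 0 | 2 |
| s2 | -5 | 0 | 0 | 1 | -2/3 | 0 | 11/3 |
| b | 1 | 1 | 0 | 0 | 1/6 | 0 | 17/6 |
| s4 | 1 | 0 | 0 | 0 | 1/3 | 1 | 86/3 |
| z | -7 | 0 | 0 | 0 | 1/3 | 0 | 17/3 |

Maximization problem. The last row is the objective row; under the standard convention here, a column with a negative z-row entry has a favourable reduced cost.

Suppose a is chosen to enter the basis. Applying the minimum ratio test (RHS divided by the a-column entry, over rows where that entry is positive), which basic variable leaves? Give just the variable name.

b

Ratios: row 1 (s1): entry 0 ≤ 0, skip; row 2 (s2): entry -5 ≤ 0, skip; row 3 (b): (17/6)/1 = 17/6; row 4 (s4): (86/3)/1 = 86/3.
Minimum ratio 17/6 is in the b row, so b leaves.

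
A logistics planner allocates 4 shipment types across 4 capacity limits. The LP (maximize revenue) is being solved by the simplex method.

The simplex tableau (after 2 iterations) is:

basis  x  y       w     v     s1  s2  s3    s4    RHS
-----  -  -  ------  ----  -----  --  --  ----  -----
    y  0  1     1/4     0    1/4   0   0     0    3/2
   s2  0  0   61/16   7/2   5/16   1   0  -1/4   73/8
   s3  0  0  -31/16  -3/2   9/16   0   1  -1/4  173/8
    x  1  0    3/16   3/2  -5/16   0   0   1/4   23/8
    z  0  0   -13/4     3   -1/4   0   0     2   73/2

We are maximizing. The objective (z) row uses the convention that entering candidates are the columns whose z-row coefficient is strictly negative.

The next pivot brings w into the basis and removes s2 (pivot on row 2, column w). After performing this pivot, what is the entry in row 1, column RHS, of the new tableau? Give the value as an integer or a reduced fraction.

55/61

Pivot element is row 2, column w: 61/16.
Normalize row 2: new (row 2, RHS) = (73/8)/(61/16) = 146/61.
row 1 ← row 1 − (1/4)·(new row 2): 3/2 − (1/4)·(146/61) = 55/61.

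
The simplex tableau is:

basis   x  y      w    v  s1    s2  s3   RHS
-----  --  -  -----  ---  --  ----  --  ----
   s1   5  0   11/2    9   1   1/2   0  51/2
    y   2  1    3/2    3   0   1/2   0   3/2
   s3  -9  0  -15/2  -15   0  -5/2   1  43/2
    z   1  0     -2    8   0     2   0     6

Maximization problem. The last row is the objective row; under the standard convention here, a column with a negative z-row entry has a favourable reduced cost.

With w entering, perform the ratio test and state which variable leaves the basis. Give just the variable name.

y

Ratios: row 1 (s1): (51/2)/(11/2) = 51/11; row 2 (y): (3/2)/(3/2) = 1; row 3 (s3): entry -15/2 ≤ 0, skip.
Minimum ratio 1 is in the y row, so y leaves.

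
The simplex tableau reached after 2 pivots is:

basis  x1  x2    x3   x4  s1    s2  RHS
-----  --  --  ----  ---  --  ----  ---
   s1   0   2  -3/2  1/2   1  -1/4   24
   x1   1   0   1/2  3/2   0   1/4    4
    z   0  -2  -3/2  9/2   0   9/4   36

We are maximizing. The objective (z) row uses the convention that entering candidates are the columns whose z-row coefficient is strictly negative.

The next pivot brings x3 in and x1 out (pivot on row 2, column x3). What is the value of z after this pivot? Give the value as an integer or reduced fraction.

48

Minimum ratio for x3: 4/(1/2) = 8.
z changes by −(z-row coeff of x3)·ratio = −(-3/2)·8 = 12.
New z = 36 + 12 = 48.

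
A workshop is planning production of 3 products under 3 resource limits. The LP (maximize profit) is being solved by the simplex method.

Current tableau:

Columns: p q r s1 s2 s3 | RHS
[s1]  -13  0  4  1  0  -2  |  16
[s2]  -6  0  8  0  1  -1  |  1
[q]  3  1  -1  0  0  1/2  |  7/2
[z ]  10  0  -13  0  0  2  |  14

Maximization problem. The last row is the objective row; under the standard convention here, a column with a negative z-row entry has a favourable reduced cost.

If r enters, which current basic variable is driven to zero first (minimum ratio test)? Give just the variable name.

Ratios: row 1 (s1): 16/4 = 4; row 2 (s2): 1/8 = 1/8; row 3 (q): entry -1 ≤ 0, skip.
Minimum ratio 1/8 is in the s2 row, so s2 leaves.

s2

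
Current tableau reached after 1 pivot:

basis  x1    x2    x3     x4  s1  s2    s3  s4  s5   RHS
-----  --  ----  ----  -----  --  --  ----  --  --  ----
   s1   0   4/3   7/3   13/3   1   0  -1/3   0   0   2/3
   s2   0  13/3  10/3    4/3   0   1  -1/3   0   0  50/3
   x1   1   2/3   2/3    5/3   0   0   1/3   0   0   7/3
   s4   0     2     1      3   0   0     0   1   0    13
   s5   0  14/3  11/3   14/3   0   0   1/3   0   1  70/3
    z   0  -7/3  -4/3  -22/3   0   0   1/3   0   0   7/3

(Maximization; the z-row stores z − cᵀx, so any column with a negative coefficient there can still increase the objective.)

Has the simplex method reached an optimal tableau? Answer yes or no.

Column x2 has objective-row coefficient -7/3, which is negative; an improving pivot exists, so not yet optimal.

no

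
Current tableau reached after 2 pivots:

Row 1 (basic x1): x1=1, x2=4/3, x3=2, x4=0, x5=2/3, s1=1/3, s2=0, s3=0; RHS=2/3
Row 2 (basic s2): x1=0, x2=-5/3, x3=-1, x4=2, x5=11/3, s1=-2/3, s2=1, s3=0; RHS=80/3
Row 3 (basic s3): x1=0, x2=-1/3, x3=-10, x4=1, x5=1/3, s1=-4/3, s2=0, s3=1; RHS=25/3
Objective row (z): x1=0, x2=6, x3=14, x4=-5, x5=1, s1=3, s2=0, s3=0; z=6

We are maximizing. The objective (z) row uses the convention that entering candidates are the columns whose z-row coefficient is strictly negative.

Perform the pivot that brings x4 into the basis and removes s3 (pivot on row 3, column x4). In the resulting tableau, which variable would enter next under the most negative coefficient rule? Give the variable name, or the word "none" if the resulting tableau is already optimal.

Pivot element 1. New z-row = old z-row − (-5)·(row 3/1).
Updated z-row coefficients: x1: 0, x2: 13/3, x3: -36, x4: 0, x5: 8/3, s1: -11/3, s2: 0, s3: 5.
The most negative is -36 in column x3, so x3 would enter next.

x3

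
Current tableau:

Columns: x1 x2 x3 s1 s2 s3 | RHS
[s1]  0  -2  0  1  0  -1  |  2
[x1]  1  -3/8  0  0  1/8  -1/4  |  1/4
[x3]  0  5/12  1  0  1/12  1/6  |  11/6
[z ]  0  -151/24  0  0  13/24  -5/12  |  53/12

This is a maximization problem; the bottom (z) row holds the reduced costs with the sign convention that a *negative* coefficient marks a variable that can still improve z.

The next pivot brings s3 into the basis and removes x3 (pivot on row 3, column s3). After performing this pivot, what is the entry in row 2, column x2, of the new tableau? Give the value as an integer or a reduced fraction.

1/4

Pivot element is row 3, column s3: 1/6.
Normalize row 3: new (row 3, x2) = (5/12)/(1/6) = 5/2.
row 2 ← row 2 − (-1/4)·(new row 3): -3/8 − (-1/4)·(5/2) = 1/4.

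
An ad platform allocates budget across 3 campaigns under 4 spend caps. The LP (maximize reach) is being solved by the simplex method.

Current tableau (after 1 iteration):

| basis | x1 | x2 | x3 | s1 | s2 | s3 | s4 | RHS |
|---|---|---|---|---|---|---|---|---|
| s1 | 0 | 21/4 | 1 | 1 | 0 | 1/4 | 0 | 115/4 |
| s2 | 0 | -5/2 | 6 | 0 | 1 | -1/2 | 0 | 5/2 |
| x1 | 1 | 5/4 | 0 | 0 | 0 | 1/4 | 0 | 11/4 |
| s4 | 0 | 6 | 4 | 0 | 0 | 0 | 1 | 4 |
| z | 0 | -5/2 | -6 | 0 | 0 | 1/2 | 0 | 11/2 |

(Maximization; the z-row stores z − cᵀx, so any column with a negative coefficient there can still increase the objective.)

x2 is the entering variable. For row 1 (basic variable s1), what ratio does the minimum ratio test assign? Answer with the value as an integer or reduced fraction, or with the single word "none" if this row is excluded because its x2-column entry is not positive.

Ratio = RHS / (x2 entry) = (115/4) / (21/4) = 115/21.

115/21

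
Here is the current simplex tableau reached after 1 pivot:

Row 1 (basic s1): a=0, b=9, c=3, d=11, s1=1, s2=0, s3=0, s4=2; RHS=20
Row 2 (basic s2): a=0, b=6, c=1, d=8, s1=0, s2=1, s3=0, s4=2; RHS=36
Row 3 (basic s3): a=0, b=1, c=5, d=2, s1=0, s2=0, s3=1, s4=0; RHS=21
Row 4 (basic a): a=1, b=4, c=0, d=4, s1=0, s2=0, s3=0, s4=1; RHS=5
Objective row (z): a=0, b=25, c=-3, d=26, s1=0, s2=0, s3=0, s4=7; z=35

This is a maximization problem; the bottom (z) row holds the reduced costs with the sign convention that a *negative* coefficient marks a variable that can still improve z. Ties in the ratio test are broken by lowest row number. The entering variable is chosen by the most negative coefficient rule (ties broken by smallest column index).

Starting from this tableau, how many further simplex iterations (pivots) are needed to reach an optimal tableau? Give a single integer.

pivot: c in, s3 out → z = 238/5
No improving column remains; optimal.

1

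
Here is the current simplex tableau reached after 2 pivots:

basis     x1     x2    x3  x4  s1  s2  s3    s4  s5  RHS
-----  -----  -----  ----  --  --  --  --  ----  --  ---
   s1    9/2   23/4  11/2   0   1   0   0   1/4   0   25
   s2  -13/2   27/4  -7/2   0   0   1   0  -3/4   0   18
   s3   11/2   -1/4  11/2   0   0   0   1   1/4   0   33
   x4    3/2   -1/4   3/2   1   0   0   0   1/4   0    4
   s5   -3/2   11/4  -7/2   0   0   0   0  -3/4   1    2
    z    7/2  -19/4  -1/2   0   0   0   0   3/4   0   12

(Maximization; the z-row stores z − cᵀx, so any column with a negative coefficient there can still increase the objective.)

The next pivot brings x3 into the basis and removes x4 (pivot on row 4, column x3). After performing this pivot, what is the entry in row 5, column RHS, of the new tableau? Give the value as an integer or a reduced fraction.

Pivot element is row 4, column x3: 3/2.
Normalize row 4: new (row 4, RHS) = 4/(3/2) = 8/3.
row 5 ← row 5 − (-7/2)·(new row 4): 2 − (-7/2)·(8/3) = 34/3.

34/3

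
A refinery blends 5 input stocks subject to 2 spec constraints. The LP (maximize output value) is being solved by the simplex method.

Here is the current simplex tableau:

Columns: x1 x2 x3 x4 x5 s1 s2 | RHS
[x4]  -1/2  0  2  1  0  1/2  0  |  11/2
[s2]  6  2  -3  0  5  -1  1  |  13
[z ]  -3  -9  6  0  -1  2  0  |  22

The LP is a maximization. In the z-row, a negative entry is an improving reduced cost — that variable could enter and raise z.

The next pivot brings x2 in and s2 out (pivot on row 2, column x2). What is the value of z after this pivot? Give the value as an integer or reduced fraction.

Minimum ratio for x2: 13/2 = 13/2.
z changes by −(z-row coeff of x2)·ratio = −(-9)·(13/2) = 117/2.
New z = 22 + (117/2) = 161/2.

161/2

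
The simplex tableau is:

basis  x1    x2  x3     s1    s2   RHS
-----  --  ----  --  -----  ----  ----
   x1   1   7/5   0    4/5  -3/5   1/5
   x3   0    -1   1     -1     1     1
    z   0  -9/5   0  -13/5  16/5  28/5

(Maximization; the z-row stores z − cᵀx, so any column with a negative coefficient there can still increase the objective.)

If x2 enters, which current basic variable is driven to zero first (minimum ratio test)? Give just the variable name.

x1

Ratios: row 1 (x1): (1/5)/(7/5) = 1/7; row 2 (x3): entry -1 ≤ 0, skip.
Minimum ratio 1/7 is in the x1 row, so x1 leaves.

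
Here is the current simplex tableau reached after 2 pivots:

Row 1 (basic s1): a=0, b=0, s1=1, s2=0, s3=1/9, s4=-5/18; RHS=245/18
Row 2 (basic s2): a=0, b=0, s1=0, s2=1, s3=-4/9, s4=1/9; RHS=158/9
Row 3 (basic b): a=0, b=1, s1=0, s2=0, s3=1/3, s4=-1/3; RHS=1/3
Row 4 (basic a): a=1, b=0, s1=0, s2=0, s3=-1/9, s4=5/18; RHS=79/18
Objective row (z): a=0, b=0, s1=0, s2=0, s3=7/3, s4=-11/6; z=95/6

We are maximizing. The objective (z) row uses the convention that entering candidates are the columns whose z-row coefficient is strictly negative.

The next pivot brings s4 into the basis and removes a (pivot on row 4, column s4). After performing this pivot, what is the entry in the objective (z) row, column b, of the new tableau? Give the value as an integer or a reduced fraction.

0

Pivot element is row 4, column s4: 5/18.
Normalize row 4: new (row 4, b) = 0/(5/18) = 0.
z-row ← z-row − (-11/6)·(new row 4): 0 − (-11/6)·0 = 0.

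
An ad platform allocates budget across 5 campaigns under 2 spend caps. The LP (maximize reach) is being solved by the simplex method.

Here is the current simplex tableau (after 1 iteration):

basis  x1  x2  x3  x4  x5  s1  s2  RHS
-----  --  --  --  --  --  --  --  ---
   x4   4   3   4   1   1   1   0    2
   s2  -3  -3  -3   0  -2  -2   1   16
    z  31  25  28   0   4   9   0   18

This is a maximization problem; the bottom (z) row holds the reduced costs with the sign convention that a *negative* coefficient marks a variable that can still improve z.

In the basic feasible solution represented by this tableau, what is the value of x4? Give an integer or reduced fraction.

x4 is basic (row 1); its value is the RHS of that row: 2.

2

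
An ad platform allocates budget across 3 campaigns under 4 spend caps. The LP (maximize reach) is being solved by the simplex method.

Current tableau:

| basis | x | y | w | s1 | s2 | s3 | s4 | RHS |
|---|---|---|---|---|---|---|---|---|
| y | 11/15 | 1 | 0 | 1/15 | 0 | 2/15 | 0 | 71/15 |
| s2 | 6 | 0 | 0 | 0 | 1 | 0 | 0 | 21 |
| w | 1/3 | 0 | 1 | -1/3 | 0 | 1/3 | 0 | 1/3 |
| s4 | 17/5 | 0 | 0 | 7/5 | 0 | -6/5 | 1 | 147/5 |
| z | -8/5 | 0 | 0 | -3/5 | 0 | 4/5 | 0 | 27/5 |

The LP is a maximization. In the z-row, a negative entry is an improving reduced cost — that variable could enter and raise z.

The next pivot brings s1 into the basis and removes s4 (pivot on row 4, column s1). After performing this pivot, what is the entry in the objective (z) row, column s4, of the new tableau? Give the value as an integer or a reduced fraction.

Pivot element is row 4, column s1: 7/5.
Normalize row 4: new (row 4, s4) = 1/(7/5) = 5/7.
z-row ← z-row − (-3/5)·(new row 4): 0 − (-3/5)·(5/7) = 3/7.

3/7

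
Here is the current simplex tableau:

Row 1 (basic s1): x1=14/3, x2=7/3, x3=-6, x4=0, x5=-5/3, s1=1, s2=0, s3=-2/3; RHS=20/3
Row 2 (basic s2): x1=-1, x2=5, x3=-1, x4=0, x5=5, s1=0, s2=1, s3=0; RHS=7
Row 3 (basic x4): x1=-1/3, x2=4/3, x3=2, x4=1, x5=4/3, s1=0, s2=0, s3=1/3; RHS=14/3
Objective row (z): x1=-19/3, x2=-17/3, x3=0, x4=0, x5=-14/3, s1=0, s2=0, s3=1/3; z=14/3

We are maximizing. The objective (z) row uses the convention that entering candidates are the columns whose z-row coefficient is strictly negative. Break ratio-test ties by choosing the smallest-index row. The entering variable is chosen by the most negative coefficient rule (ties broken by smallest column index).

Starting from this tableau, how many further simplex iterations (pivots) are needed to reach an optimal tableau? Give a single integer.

pivot: x1 in, s1 out → z = 96/7
pivot: x3 in, x4 out → z = 444/11
pivot: x5 in, s2 out → z = 5914/141
No improving column remains; optimal.

3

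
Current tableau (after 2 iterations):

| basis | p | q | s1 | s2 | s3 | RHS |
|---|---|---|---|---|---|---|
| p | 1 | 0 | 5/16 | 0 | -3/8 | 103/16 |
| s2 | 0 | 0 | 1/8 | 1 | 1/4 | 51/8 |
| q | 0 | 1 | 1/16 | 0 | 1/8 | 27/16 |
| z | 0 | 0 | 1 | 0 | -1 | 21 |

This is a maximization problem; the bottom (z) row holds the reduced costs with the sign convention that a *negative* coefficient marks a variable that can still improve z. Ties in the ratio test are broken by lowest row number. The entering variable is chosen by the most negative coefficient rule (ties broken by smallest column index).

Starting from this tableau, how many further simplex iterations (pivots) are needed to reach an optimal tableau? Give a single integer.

pivot: s3 in, q out → z = 69/2
No improving column remains; optimal.

1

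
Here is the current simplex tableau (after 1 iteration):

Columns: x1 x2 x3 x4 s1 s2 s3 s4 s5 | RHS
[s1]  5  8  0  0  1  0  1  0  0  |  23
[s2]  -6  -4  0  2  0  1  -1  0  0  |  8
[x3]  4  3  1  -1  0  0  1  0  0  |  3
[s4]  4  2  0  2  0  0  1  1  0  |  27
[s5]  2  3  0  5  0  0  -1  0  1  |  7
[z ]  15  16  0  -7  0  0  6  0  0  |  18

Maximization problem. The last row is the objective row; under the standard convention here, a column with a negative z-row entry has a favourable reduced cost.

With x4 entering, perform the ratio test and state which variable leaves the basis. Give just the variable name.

Ratios: row 1 (s1): entry 0 ≤ 0, skip; row 2 (s2): 8/2 = 4; row 3 (x3): entry -1 ≤ 0, skip; row 4 (s4): 27/2 = 27/2; row 5 (s5): 7/5 = 7/5.
Minimum ratio 7/5 is in the s5 row, so s5 leaves.

s5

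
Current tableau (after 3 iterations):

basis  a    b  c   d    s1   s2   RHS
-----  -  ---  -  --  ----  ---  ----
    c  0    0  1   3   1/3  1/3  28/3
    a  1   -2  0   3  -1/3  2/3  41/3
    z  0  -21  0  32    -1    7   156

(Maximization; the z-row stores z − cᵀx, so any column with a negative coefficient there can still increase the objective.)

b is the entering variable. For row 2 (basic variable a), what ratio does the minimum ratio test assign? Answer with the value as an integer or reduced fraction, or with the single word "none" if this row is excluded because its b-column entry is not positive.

The b entry in row 2 is -2 ≤ 0, so this row gives no ratio.

none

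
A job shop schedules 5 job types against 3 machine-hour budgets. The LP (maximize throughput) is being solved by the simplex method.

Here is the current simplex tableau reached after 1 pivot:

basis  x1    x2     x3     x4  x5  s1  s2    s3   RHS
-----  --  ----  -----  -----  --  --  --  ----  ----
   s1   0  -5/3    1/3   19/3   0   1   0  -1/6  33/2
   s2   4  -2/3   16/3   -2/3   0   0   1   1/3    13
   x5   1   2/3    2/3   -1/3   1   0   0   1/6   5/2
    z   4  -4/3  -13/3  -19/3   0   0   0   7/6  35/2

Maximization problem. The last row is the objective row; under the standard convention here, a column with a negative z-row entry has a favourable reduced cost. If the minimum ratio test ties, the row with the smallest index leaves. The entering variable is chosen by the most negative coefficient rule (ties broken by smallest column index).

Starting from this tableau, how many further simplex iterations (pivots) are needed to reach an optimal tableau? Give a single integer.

3

pivot: x4 in, s1 out → z = 34
pivot: x3 in, s2 out → z = 2294/51
pivot: x2 in, x5 out → z = 370/7
No improving column remains; optimal.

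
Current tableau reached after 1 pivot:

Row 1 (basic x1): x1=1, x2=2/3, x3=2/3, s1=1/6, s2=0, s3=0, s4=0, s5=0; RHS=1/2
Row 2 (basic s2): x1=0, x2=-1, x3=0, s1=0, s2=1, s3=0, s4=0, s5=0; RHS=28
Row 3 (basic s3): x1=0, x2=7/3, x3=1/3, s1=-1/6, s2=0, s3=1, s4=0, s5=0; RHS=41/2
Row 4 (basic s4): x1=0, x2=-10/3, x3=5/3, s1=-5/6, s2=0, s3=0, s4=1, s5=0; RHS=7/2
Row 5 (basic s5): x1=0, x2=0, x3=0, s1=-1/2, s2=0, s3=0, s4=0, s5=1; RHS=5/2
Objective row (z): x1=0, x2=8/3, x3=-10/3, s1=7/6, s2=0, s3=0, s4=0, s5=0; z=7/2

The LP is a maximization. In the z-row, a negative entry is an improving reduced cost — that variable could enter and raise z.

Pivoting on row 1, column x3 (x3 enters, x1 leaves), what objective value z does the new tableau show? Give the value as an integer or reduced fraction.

6

Minimum ratio for x3: (1/2)/(2/3) = 3/4.
z changes by −(z-row coeff of x3)·ratio = −(-10/3)·(3/4) = 5/2.
New z = 7/2 + (5/2) = 6.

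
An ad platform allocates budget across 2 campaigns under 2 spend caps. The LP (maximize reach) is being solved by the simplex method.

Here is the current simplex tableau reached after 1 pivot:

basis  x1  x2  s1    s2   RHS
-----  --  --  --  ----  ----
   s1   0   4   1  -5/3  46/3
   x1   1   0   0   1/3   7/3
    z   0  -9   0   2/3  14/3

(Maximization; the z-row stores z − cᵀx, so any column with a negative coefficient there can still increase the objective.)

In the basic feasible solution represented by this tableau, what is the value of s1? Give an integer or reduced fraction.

46/3

s1 is basic (row 1); its value is the RHS of that row: 46/3.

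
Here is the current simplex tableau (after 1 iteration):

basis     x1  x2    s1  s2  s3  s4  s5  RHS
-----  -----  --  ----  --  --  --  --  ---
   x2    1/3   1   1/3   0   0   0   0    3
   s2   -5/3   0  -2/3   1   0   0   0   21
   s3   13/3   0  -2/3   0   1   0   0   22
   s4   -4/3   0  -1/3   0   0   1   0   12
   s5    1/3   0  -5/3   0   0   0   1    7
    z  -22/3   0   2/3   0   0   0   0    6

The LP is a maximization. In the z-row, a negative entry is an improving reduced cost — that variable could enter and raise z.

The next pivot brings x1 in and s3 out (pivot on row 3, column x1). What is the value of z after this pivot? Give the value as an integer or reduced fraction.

562/13

Minimum ratio for x1: 22/(13/3) = 66/13.
z changes by −(z-row coeff of x1)·ratio = −(-22/3)·(66/13) = 484/13.
New z = 6 + (484/13) = 562/13.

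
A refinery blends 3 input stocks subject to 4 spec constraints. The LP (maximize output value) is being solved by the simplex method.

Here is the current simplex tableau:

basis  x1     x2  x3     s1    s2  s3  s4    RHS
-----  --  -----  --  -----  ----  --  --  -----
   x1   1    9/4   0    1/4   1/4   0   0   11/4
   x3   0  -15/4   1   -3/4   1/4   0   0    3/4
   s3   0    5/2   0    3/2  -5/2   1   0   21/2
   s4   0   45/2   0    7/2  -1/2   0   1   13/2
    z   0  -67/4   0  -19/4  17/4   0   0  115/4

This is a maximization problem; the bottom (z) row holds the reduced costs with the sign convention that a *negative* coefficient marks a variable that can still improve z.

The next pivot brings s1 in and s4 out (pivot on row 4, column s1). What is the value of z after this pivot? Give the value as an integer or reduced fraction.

263/7

Minimum ratio for s1: (13/2)/(7/2) = 13/7.
z changes by −(z-row coeff of s1)·ratio = −(-19/4)·(13/7) = 247/28.
New z = 115/4 + (247/28) = 263/7.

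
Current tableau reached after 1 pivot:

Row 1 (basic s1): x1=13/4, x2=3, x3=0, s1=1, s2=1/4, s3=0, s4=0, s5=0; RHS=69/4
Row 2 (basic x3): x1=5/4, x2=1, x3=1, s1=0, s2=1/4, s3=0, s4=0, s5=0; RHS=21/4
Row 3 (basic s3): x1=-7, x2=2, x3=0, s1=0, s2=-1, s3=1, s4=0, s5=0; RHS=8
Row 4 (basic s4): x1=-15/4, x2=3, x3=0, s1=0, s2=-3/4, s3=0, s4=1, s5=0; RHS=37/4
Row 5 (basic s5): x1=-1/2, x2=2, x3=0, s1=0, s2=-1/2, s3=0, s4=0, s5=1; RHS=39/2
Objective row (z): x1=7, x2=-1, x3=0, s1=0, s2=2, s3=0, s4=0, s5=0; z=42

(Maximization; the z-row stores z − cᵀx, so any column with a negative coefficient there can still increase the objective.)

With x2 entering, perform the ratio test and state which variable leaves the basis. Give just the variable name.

s4

Ratios: row 1 (s1): (69/4)/3 = 23/4; row 2 (x3): (21/4)/1 = 21/4; row 3 (s3): 8/2 = 4; row 4 (s4): (37/4)/3 = 37/12; row 5 (s5): (39/2)/2 = 39/4.
Minimum ratio 37/12 is in the s4 row, so s4 leaves.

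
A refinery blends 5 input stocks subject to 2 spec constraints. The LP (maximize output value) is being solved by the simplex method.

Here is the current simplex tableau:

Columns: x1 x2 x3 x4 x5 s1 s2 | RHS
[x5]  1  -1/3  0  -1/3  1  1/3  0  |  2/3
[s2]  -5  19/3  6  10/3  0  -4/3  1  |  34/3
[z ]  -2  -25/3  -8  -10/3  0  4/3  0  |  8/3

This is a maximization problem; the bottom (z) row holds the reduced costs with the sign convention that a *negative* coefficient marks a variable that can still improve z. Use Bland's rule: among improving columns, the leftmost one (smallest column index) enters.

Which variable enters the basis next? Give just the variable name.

x1

Objective-row coefficients: x1: -2, x2: -25/3, x3: -8, x4: -10/3, x5: 0, s1: 4/3, s2: 0.
Improving columns: x1, x2, x3, x4. Bland's rule picks the smallest column index → x1.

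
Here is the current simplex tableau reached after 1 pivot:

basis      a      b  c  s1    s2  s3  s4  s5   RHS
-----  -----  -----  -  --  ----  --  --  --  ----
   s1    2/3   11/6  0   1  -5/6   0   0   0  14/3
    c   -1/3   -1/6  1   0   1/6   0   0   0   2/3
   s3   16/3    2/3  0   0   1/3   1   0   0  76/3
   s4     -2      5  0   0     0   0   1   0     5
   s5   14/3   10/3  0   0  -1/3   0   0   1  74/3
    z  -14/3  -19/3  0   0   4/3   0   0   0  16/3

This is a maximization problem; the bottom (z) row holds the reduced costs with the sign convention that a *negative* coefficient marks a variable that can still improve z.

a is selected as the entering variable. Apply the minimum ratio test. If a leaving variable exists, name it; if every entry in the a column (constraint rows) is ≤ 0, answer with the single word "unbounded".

Ratios: row 1 (s1): (14/3)/(2/3) = 7; row 2 (c): entry -1/3 ≤ 0, skip; row 3 (s3): (76/3)/(16/3) = 19/4; row 4 (s4): entry -2 ≤ 0, skip; row 5 (s5): (74/3)/(14/3) = 37/7.
Minimum ratio is in the s3 row, so s3 leaves.

s3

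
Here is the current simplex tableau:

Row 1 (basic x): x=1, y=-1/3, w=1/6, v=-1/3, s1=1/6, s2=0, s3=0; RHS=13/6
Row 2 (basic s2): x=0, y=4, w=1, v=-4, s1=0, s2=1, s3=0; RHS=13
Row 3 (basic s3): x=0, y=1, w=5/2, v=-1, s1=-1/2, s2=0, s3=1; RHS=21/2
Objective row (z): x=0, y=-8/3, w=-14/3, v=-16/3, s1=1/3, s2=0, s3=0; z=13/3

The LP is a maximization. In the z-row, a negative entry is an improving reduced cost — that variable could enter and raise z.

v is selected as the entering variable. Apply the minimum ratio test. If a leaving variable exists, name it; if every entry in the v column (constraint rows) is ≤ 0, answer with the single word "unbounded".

unbounded

v-column entries: row 1: -1/3, row 2: -4, row 3: -1. All ≤ 0, so v can increase without bound; the LP is unbounded in this direction.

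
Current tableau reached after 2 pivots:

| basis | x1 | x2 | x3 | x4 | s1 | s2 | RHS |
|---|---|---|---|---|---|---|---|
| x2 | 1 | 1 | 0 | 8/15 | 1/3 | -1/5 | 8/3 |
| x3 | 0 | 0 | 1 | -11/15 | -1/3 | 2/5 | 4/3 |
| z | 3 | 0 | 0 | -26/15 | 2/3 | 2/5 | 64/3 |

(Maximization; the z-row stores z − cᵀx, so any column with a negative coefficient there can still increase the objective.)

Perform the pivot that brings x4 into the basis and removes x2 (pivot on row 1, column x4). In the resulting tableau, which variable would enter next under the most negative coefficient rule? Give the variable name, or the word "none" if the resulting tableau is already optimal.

Pivot element 8/15. New z-row = old z-row − (-26/15)·(row 1/(8/15)).
Updated z-row coefficients: x1: 25/4, x2: 13/4, x3: 0, x4: 0, s1: 7/4, s2: -1/4.
The most negative is -1/4 in column s2, so s2 would enter next.

s2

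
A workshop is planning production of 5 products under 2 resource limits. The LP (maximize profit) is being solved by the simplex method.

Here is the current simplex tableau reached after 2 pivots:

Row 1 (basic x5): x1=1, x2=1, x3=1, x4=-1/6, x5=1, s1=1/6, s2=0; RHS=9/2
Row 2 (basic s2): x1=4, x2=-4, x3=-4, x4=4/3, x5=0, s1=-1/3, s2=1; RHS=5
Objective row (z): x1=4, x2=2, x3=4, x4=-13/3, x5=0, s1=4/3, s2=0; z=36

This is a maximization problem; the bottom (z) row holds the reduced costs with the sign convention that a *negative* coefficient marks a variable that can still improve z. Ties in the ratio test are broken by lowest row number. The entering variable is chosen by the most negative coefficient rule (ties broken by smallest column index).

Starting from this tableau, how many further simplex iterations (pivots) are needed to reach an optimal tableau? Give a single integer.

2

pivot: x4 in, s2 out → z = 209/4
pivot: x2 in, x5 out → z = 165
No improving column remains; optimal.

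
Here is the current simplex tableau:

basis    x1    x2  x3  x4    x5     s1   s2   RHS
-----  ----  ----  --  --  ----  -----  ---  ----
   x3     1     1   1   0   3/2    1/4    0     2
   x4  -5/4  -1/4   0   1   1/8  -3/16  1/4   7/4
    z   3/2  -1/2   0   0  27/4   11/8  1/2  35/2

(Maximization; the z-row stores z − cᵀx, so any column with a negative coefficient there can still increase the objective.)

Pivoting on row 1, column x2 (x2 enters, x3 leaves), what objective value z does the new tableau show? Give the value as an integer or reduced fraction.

Minimum ratio for x2: 2/1 = 2.
z changes by −(z-row coeff of x2)·ratio = −(-1/2)·2 = 1.
New z = 35/2 + 1 = 37/2.

37/2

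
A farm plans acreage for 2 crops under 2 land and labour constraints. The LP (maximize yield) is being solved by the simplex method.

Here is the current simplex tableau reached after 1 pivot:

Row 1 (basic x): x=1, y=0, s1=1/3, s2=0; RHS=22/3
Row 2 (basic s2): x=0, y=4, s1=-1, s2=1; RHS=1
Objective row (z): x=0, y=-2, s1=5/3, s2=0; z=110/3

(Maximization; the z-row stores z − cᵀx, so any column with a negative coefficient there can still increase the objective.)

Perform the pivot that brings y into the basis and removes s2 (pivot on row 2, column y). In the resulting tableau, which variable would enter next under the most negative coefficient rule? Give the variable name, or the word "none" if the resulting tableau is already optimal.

Pivot element 4. New z-row = old z-row − (-2)·(row 2/4).
Updated z-row coefficients: x: 0, y: 0, s1: 7/6, s2: 1/2.
No coefficient is strictly negative; the tableau after this pivot is optimal.

none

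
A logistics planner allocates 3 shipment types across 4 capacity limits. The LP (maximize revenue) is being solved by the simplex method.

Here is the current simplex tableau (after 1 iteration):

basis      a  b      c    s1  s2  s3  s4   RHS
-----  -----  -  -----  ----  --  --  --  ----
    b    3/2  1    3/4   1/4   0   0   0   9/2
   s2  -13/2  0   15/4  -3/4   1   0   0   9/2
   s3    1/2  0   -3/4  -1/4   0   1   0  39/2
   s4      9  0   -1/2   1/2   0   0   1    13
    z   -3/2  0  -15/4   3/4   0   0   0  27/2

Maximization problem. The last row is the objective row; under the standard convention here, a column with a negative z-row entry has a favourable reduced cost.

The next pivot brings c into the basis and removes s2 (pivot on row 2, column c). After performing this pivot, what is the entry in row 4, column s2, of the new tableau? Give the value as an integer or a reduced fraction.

2/15

Pivot element is row 2, column c: 15/4.
Normalize row 2: new (row 2, s2) = 1/(15/4) = 4/15.
row 4 ← row 4 − (-1/2)·(new row 2): 0 − (-1/2)·(4/15) = 2/15.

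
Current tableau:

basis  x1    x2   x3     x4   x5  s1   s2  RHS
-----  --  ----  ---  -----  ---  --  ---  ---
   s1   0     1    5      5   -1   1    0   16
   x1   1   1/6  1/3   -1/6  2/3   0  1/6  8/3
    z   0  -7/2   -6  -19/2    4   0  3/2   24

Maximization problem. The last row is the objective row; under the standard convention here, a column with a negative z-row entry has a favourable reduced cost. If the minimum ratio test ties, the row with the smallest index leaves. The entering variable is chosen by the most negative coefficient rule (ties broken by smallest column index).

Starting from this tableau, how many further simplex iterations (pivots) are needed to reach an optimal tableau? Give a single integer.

pivot: x4 in, s1 out → z = 272/5
pivot: x2 in, x4 out → z = 80
No improving column remains; optimal.

2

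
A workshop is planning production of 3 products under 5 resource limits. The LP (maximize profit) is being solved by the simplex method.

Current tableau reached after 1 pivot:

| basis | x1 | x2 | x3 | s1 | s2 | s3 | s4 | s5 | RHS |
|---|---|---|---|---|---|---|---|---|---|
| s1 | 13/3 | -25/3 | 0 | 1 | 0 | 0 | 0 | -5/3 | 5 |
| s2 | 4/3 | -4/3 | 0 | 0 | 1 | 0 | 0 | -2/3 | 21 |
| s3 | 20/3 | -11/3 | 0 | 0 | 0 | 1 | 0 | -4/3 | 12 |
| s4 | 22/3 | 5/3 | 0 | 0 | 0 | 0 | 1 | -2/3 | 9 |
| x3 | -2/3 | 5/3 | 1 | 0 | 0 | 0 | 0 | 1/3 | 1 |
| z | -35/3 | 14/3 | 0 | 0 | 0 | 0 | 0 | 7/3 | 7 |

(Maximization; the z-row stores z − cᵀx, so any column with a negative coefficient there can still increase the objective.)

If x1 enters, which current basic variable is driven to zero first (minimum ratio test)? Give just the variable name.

Ratios: row 1 (s1): 5/(13/3) = 15/13; row 2 (s2): 21/(4/3) = 63/4; row 3 (s3): 12/(20/3) = 9/5; row 4 (s4): 9/(22/3) = 27/22; row 5 (x3): entry -2/3 ≤ 0, skip.
Minimum ratio 15/13 is in the s1 row, so s1 leaves.

s1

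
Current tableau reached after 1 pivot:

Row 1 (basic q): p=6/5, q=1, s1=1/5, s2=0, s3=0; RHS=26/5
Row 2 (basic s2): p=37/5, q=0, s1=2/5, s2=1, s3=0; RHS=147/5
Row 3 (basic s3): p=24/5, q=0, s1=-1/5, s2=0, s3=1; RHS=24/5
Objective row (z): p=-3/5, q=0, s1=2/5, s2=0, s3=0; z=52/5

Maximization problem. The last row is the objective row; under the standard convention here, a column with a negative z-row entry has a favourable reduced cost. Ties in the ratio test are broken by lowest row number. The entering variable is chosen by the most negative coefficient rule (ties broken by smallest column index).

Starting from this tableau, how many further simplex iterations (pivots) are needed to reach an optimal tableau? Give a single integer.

1

pivot: p in, s3 out → z = 11
No improving column remains; optimal.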